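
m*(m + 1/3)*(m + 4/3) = m^3 + 5*m^2/3 + 4*m/9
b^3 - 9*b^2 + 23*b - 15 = (b - 5)*(b - 3)*(b - 1)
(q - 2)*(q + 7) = q^2 + 5*q - 14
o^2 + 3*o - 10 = (o - 2)*(o + 5)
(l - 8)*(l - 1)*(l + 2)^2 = l^4 - 5*l^3 - 24*l^2 - 4*l + 32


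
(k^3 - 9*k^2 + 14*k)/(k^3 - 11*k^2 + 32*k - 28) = k/(k - 2)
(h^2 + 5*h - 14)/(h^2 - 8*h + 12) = (h + 7)/(h - 6)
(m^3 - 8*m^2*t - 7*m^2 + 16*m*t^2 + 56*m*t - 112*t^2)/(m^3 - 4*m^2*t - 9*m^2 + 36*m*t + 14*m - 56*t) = (m - 4*t)/(m - 2)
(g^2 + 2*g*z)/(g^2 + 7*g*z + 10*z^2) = g/(g + 5*z)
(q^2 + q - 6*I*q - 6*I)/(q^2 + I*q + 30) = (q^2 + q - 6*I*q - 6*I)/(q^2 + I*q + 30)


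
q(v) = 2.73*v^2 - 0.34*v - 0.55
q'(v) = 5.46*v - 0.34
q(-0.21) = -0.36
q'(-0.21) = -1.49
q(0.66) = 0.41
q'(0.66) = 3.26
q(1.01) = 1.89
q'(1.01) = 5.17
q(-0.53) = 0.40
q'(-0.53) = -3.23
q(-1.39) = 5.20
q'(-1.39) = -7.93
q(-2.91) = 23.56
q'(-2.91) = -16.23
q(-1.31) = 4.58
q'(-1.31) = -7.49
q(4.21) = 46.41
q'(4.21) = 22.65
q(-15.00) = 618.80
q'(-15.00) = -82.24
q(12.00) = 388.49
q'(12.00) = 65.18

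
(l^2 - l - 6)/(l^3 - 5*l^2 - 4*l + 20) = (l - 3)/(l^2 - 7*l + 10)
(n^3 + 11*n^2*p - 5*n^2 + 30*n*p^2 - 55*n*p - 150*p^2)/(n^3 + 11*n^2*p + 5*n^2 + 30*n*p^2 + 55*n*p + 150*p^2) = (n - 5)/(n + 5)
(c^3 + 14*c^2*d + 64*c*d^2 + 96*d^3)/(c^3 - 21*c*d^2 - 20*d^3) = (c^2 + 10*c*d + 24*d^2)/(c^2 - 4*c*d - 5*d^2)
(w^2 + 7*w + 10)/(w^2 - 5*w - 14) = (w + 5)/(w - 7)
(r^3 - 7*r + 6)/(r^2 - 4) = (r^2 + 2*r - 3)/(r + 2)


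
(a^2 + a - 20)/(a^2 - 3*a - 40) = (a - 4)/(a - 8)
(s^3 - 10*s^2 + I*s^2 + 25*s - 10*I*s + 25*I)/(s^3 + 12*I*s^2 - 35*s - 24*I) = (s^2 - 10*s + 25)/(s^2 + 11*I*s - 24)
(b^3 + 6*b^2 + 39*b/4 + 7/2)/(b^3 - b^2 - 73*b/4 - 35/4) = (b + 2)/(b - 5)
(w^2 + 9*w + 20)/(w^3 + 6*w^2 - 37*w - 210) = (w + 4)/(w^2 + w - 42)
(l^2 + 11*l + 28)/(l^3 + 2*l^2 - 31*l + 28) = (l + 4)/(l^2 - 5*l + 4)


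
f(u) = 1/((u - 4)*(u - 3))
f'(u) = -1/((u - 4)*(u - 3)^2) - 1/((u - 4)^2*(u - 3))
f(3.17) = -7.09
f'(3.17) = 33.15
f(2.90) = 9.09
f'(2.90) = 99.17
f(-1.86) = 0.04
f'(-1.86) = 0.01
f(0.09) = 0.09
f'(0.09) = 0.05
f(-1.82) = 0.04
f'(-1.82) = 0.01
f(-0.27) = 0.07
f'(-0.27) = 0.04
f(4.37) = 1.97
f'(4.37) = -6.77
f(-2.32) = 0.03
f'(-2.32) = 0.01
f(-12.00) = 0.00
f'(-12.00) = 0.00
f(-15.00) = 0.00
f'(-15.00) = 0.00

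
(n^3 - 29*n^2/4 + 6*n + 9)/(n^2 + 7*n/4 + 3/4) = (n^2 - 8*n + 12)/(n + 1)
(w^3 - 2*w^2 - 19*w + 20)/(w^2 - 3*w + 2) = (w^2 - w - 20)/(w - 2)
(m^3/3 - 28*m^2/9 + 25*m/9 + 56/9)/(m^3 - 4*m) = (3*m^3 - 28*m^2 + 25*m + 56)/(9*m*(m^2 - 4))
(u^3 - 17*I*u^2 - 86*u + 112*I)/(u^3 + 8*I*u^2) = (u^3 - 17*I*u^2 - 86*u + 112*I)/(u^2*(u + 8*I))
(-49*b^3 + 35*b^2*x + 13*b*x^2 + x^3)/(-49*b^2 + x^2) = (-7*b^2 + 6*b*x + x^2)/(-7*b + x)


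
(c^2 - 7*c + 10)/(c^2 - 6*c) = (c^2 - 7*c + 10)/(c*(c - 6))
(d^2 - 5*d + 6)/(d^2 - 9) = (d - 2)/(d + 3)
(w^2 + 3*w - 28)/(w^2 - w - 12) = (w + 7)/(w + 3)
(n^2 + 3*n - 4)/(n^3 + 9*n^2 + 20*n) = (n - 1)/(n*(n + 5))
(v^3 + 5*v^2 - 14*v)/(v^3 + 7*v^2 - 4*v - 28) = v/(v + 2)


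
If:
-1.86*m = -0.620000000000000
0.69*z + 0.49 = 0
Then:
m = 0.33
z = -0.71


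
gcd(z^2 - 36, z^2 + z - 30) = z + 6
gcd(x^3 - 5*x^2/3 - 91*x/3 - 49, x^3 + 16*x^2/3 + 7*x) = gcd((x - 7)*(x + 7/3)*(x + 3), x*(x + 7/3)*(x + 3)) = x^2 + 16*x/3 + 7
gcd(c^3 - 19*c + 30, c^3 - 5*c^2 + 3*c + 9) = c - 3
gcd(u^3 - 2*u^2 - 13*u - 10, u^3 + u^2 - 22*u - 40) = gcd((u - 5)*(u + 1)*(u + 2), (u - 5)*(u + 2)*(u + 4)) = u^2 - 3*u - 10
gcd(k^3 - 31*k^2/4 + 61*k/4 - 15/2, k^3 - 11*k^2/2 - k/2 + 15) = k^2 - 7*k + 10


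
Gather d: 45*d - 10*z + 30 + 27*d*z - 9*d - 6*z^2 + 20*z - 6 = d*(27*z + 36) - 6*z^2 + 10*z + 24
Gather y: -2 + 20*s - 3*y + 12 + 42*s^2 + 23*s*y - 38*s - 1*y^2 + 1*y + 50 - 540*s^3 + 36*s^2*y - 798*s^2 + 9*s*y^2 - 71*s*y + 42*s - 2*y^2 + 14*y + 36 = -540*s^3 - 756*s^2 + 24*s + y^2*(9*s - 3) + y*(36*s^2 - 48*s + 12) + 96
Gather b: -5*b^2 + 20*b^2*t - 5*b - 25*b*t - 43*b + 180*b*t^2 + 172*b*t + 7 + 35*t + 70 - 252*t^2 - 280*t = b^2*(20*t - 5) + b*(180*t^2 + 147*t - 48) - 252*t^2 - 245*t + 77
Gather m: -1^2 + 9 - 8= 0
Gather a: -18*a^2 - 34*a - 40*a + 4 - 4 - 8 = -18*a^2 - 74*a - 8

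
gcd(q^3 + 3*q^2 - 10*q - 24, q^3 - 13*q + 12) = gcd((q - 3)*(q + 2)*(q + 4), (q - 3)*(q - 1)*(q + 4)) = q^2 + q - 12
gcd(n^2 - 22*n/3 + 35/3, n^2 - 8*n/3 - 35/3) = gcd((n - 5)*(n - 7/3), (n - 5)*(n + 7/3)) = n - 5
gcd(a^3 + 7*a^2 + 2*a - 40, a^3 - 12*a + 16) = a^2 + 2*a - 8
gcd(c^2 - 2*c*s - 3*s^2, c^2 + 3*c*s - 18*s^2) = -c + 3*s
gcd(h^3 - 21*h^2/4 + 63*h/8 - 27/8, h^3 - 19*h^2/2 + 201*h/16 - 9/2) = h - 3/4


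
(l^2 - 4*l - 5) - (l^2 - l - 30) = 25 - 3*l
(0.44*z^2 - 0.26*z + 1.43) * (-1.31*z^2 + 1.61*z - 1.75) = -0.5764*z^4 + 1.049*z^3 - 3.0619*z^2 + 2.7573*z - 2.5025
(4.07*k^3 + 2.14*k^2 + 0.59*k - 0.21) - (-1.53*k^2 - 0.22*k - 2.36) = 4.07*k^3 + 3.67*k^2 + 0.81*k + 2.15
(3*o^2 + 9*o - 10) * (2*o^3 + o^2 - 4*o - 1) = 6*o^5 + 21*o^4 - 23*o^3 - 49*o^2 + 31*o + 10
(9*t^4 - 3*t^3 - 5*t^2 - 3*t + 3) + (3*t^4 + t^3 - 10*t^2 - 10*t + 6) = 12*t^4 - 2*t^3 - 15*t^2 - 13*t + 9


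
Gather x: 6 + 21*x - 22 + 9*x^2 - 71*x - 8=9*x^2 - 50*x - 24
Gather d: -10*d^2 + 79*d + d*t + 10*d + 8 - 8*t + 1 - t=-10*d^2 + d*(t + 89) - 9*t + 9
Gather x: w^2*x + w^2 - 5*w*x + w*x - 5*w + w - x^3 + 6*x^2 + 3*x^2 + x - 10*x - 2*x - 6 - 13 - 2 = w^2 - 4*w - x^3 + 9*x^2 + x*(w^2 - 4*w - 11) - 21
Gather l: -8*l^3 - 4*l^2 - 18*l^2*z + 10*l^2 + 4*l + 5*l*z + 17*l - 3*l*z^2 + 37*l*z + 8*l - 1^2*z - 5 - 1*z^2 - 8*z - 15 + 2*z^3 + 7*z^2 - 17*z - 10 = -8*l^3 + l^2*(6 - 18*z) + l*(-3*z^2 + 42*z + 29) + 2*z^3 + 6*z^2 - 26*z - 30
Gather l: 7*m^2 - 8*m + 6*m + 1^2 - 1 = 7*m^2 - 2*m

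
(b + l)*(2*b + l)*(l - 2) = 2*b^2*l - 4*b^2 + 3*b*l^2 - 6*b*l + l^3 - 2*l^2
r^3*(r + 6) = r^4 + 6*r^3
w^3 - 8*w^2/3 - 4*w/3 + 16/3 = (w - 2)^2*(w + 4/3)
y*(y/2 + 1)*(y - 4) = y^3/2 - y^2 - 4*y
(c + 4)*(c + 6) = c^2 + 10*c + 24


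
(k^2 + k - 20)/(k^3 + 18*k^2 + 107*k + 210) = (k - 4)/(k^2 + 13*k + 42)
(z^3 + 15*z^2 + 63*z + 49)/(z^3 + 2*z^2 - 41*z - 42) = (z + 7)/(z - 6)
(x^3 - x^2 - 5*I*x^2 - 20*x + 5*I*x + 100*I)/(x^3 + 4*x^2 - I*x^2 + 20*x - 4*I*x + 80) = (x - 5)/(x + 4*I)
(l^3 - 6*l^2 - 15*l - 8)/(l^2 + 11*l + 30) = (l^3 - 6*l^2 - 15*l - 8)/(l^2 + 11*l + 30)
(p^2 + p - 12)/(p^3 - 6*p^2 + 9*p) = (p + 4)/(p*(p - 3))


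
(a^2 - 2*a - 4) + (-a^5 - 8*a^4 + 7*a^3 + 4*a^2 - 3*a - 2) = -a^5 - 8*a^4 + 7*a^3 + 5*a^2 - 5*a - 6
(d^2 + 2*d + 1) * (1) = d^2 + 2*d + 1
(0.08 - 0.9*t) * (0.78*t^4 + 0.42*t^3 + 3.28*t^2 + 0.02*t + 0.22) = -0.702*t^5 - 0.3156*t^4 - 2.9184*t^3 + 0.2444*t^2 - 0.1964*t + 0.0176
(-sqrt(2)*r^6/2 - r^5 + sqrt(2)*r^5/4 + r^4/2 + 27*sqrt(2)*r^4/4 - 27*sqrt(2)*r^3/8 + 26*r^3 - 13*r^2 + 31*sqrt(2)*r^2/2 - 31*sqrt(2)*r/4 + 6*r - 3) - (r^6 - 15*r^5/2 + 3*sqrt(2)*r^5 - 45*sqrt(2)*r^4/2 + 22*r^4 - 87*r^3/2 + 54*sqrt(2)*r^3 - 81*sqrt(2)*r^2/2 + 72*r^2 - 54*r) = -r^6 - sqrt(2)*r^6/2 - 11*sqrt(2)*r^5/4 + 13*r^5/2 - 43*r^4/2 + 117*sqrt(2)*r^4/4 - 459*sqrt(2)*r^3/8 + 139*r^3/2 - 85*r^2 + 56*sqrt(2)*r^2 - 31*sqrt(2)*r/4 + 60*r - 3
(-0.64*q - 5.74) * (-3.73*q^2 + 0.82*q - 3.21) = 2.3872*q^3 + 20.8854*q^2 - 2.6524*q + 18.4254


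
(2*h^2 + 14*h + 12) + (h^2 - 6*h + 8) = 3*h^2 + 8*h + 20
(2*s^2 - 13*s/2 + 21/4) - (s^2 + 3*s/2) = s^2 - 8*s + 21/4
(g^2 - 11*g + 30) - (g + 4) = g^2 - 12*g + 26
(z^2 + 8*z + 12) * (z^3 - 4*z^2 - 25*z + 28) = z^5 + 4*z^4 - 45*z^3 - 220*z^2 - 76*z + 336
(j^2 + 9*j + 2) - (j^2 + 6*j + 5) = 3*j - 3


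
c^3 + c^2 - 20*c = c*(c - 4)*(c + 5)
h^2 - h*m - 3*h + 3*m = (h - 3)*(h - m)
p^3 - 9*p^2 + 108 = (p - 6)^2*(p + 3)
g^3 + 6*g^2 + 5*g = g*(g + 1)*(g + 5)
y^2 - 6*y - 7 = (y - 7)*(y + 1)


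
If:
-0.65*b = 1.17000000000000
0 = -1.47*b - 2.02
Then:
No Solution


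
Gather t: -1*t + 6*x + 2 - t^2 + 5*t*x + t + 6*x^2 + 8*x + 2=-t^2 + 5*t*x + 6*x^2 + 14*x + 4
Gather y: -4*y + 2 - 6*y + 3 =5 - 10*y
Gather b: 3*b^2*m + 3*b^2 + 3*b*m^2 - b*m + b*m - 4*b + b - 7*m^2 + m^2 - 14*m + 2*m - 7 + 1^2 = b^2*(3*m + 3) + b*(3*m^2 - 3) - 6*m^2 - 12*m - 6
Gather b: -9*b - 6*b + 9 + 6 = 15 - 15*b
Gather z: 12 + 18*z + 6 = 18*z + 18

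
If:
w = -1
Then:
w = -1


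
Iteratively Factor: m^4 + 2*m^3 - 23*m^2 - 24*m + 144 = (m + 4)*(m^3 - 2*m^2 - 15*m + 36) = (m + 4)^2*(m^2 - 6*m + 9) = (m - 3)*(m + 4)^2*(m - 3)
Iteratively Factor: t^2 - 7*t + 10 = (t - 5)*(t - 2)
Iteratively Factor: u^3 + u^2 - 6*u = (u - 2)*(u^2 + 3*u) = (u - 2)*(u + 3)*(u)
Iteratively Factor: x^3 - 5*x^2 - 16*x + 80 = (x - 5)*(x^2 - 16) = (x - 5)*(x + 4)*(x - 4)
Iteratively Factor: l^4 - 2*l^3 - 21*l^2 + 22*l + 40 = (l + 4)*(l^3 - 6*l^2 + 3*l + 10) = (l - 5)*(l + 4)*(l^2 - l - 2) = (l - 5)*(l + 1)*(l + 4)*(l - 2)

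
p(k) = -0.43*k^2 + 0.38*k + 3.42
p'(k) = 0.38 - 0.86*k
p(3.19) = 0.26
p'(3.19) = -2.36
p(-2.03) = 0.88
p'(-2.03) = 2.13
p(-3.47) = -3.08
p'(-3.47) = 3.36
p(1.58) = 2.95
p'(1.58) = -0.98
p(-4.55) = -7.21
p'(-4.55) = 4.29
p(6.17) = -10.61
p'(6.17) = -4.93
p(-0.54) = 3.09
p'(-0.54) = 0.84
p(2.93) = 0.84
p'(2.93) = -2.14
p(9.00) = -27.99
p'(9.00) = -7.36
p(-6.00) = -14.34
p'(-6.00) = 5.54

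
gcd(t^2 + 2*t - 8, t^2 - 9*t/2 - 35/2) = 1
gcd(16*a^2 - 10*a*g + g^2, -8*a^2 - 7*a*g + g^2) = 8*a - g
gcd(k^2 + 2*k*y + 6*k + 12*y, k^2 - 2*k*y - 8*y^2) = k + 2*y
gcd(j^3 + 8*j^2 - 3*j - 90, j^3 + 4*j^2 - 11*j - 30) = j^2 + 2*j - 15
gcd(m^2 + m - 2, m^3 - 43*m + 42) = m - 1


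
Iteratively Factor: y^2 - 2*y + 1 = (y - 1)*(y - 1)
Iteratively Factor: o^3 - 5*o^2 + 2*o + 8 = (o - 4)*(o^2 - o - 2) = (o - 4)*(o + 1)*(o - 2)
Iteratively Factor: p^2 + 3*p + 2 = (p + 2)*(p + 1)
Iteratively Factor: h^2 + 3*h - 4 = (h + 4)*(h - 1)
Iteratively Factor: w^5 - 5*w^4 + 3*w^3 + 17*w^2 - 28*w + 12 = (w - 1)*(w^4 - 4*w^3 - w^2 + 16*w - 12) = (w - 1)*(w + 2)*(w^3 - 6*w^2 + 11*w - 6) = (w - 3)*(w - 1)*(w + 2)*(w^2 - 3*w + 2) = (w - 3)*(w - 2)*(w - 1)*(w + 2)*(w - 1)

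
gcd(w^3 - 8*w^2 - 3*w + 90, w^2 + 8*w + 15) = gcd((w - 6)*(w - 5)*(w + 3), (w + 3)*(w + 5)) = w + 3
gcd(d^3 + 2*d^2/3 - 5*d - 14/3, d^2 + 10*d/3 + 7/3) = d + 1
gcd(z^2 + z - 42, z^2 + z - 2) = 1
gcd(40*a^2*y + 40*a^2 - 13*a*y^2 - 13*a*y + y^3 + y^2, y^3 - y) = y + 1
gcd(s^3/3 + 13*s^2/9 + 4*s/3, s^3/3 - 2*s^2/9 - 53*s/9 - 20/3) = s^2 + 13*s/3 + 4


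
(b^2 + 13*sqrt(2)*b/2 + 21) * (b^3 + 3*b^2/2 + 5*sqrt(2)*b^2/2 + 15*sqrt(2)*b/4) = b^5 + 3*b^4/2 + 9*sqrt(2)*b^4 + 27*sqrt(2)*b^3/2 + 107*b^3/2 + 105*sqrt(2)*b^2/2 + 321*b^2/4 + 315*sqrt(2)*b/4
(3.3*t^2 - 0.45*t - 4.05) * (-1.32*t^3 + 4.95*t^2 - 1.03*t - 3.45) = -4.356*t^5 + 16.929*t^4 - 0.2805*t^3 - 30.969*t^2 + 5.724*t + 13.9725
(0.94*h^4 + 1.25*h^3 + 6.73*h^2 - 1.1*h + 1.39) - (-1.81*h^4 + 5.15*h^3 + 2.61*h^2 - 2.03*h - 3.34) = 2.75*h^4 - 3.9*h^3 + 4.12*h^2 + 0.93*h + 4.73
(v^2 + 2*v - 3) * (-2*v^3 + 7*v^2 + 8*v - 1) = -2*v^5 + 3*v^4 + 28*v^3 - 6*v^2 - 26*v + 3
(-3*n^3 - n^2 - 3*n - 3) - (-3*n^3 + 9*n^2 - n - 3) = -10*n^2 - 2*n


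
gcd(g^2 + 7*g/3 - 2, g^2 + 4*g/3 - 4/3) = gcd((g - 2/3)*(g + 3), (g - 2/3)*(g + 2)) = g - 2/3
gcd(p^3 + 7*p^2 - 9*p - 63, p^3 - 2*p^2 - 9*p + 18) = p^2 - 9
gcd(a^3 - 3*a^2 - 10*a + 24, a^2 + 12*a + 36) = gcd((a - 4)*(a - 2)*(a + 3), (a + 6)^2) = 1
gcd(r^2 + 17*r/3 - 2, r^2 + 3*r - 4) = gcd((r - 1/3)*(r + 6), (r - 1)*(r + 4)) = 1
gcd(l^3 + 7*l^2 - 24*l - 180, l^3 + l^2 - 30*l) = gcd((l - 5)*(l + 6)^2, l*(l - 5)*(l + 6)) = l^2 + l - 30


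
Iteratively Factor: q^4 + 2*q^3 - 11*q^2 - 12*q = (q - 3)*(q^3 + 5*q^2 + 4*q) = (q - 3)*(q + 1)*(q^2 + 4*q) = (q - 3)*(q + 1)*(q + 4)*(q)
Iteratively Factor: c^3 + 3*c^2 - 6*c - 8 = (c + 4)*(c^2 - c - 2) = (c - 2)*(c + 4)*(c + 1)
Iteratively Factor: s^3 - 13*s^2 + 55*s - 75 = (s - 3)*(s^2 - 10*s + 25) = (s - 5)*(s - 3)*(s - 5)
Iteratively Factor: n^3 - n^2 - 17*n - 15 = (n - 5)*(n^2 + 4*n + 3) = (n - 5)*(n + 3)*(n + 1)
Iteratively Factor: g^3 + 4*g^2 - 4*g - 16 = (g - 2)*(g^2 + 6*g + 8) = (g - 2)*(g + 2)*(g + 4)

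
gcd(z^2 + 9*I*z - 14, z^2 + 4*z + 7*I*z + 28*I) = z + 7*I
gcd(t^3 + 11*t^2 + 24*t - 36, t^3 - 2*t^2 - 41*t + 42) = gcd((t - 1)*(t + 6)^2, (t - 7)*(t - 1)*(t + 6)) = t^2 + 5*t - 6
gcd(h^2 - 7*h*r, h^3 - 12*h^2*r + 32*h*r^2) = h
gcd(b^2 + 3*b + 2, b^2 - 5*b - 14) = b + 2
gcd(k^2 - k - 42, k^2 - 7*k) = k - 7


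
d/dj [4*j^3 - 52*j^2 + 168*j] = 12*j^2 - 104*j + 168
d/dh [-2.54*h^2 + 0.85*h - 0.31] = 0.85 - 5.08*h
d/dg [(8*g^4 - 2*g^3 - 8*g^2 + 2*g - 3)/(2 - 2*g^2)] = (-8*g^5 + g^4 + 16*g^3 - 2*g^2 - 11*g + 1)/(g^4 - 2*g^2 + 1)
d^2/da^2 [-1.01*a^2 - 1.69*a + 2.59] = -2.02000000000000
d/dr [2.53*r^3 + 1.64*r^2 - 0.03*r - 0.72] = 7.59*r^2 + 3.28*r - 0.03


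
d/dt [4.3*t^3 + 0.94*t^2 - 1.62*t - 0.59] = 12.9*t^2 + 1.88*t - 1.62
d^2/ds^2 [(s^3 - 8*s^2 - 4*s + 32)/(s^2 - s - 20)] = 18*(s^3 - 36*s^2 + 96*s - 272)/(s^6 - 3*s^5 - 57*s^4 + 119*s^3 + 1140*s^2 - 1200*s - 8000)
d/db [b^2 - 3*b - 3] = 2*b - 3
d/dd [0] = 0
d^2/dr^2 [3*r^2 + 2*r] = 6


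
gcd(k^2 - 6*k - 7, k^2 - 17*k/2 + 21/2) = k - 7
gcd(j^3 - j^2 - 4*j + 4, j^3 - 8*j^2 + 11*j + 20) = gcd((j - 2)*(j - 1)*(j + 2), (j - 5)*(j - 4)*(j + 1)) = 1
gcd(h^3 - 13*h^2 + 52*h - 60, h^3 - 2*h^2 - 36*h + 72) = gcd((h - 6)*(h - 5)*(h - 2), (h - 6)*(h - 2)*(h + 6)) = h^2 - 8*h + 12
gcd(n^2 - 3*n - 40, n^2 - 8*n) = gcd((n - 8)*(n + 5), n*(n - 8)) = n - 8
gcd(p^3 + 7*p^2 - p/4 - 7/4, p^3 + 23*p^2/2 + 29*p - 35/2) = p^2 + 13*p/2 - 7/2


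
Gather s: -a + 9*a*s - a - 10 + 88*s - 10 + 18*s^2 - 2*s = -2*a + 18*s^2 + s*(9*a + 86) - 20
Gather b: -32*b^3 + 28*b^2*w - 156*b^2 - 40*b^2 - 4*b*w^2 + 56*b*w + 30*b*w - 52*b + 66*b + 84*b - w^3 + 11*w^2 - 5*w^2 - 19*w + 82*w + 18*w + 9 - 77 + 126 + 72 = -32*b^3 + b^2*(28*w - 196) + b*(-4*w^2 + 86*w + 98) - w^3 + 6*w^2 + 81*w + 130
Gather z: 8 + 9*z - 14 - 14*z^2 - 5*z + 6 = -14*z^2 + 4*z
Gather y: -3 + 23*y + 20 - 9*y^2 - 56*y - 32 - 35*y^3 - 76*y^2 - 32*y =-35*y^3 - 85*y^2 - 65*y - 15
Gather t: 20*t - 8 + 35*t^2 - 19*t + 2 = 35*t^2 + t - 6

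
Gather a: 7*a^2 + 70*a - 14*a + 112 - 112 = 7*a^2 + 56*a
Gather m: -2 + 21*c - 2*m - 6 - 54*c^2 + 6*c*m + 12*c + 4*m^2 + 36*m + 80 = -54*c^2 + 33*c + 4*m^2 + m*(6*c + 34) + 72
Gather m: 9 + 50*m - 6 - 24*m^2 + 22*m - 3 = -24*m^2 + 72*m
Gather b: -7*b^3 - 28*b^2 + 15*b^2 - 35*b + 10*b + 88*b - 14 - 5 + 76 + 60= -7*b^3 - 13*b^2 + 63*b + 117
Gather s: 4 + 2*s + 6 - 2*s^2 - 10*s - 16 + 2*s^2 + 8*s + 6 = 0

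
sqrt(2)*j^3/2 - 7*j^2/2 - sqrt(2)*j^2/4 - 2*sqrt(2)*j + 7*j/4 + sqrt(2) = (j - 1/2)*(j - 4*sqrt(2))*(sqrt(2)*j/2 + 1/2)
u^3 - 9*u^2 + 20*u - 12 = (u - 6)*(u - 2)*(u - 1)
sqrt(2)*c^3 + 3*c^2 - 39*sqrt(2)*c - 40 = (c - 4*sqrt(2))*(c + 5*sqrt(2))*(sqrt(2)*c + 1)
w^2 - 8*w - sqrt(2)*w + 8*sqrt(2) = (w - 8)*(w - sqrt(2))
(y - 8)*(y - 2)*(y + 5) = y^3 - 5*y^2 - 34*y + 80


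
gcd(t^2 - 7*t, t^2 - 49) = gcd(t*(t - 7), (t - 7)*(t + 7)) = t - 7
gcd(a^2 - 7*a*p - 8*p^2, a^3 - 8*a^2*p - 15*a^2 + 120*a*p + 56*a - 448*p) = -a + 8*p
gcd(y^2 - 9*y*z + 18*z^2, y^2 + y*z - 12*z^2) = y - 3*z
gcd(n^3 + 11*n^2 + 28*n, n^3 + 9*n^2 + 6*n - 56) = n^2 + 11*n + 28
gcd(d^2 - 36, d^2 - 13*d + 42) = d - 6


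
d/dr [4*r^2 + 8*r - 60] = 8*r + 8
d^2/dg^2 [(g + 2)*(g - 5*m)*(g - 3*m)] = 6*g - 16*m + 4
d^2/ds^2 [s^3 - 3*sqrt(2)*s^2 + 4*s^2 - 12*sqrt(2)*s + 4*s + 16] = 6*s - 6*sqrt(2) + 8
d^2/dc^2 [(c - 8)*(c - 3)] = 2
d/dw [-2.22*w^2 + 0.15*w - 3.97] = 0.15 - 4.44*w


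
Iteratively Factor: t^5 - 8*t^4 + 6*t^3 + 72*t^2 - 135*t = (t)*(t^4 - 8*t^3 + 6*t^2 + 72*t - 135) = t*(t - 5)*(t^3 - 3*t^2 - 9*t + 27) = t*(t - 5)*(t - 3)*(t^2 - 9) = t*(t - 5)*(t - 3)^2*(t + 3)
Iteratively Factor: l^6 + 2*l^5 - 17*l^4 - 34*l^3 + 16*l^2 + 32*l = (l + 4)*(l^5 - 2*l^4 - 9*l^3 + 2*l^2 + 8*l) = (l + 2)*(l + 4)*(l^4 - 4*l^3 - l^2 + 4*l) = l*(l + 2)*(l + 4)*(l^3 - 4*l^2 - l + 4) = l*(l - 1)*(l + 2)*(l + 4)*(l^2 - 3*l - 4) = l*(l - 4)*(l - 1)*(l + 2)*(l + 4)*(l + 1)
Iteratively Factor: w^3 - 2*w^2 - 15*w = (w)*(w^2 - 2*w - 15) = w*(w - 5)*(w + 3)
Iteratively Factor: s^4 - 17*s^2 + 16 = (s - 4)*(s^3 + 4*s^2 - s - 4) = (s - 4)*(s + 4)*(s^2 - 1) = (s - 4)*(s - 1)*(s + 4)*(s + 1)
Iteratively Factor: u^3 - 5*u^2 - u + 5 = (u - 1)*(u^2 - 4*u - 5) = (u - 1)*(u + 1)*(u - 5)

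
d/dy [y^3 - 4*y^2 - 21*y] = 3*y^2 - 8*y - 21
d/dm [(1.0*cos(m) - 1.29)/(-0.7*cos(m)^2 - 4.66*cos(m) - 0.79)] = (-0.7*cos(m)^2 + 1.806*cos(m) + 6.8014)*sin(m)/(0.49*cos(m)^4 + 6.524*cos(m)^3 + 22.8216*cos(m)^2 + 7.3628*cos(m) + 0.6241)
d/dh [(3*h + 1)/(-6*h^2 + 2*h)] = (9*h^2 + 6*h - 1)/(2*h^2*(9*h^2 - 6*h + 1))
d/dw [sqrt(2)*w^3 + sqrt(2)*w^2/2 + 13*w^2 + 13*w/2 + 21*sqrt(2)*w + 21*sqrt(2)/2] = 3*sqrt(2)*w^2 + sqrt(2)*w + 26*w + 13/2 + 21*sqrt(2)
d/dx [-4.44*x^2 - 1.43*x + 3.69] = -8.88*x - 1.43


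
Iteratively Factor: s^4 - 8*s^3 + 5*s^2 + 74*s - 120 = (s + 3)*(s^3 - 11*s^2 + 38*s - 40) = (s - 5)*(s + 3)*(s^2 - 6*s + 8) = (s - 5)*(s - 2)*(s + 3)*(s - 4)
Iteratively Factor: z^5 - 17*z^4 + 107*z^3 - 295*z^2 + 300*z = (z - 4)*(z^4 - 13*z^3 + 55*z^2 - 75*z) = (z - 4)*(z - 3)*(z^3 - 10*z^2 + 25*z) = z*(z - 4)*(z - 3)*(z^2 - 10*z + 25) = z*(z - 5)*(z - 4)*(z - 3)*(z - 5)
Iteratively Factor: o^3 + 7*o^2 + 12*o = (o)*(o^2 + 7*o + 12) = o*(o + 3)*(o + 4)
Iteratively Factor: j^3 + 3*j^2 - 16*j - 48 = (j - 4)*(j^2 + 7*j + 12) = (j - 4)*(j + 3)*(j + 4)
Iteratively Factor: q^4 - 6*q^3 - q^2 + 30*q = (q - 3)*(q^3 - 3*q^2 - 10*q) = q*(q - 3)*(q^2 - 3*q - 10) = q*(q - 5)*(q - 3)*(q + 2)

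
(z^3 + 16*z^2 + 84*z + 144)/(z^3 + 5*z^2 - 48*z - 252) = (z + 4)/(z - 7)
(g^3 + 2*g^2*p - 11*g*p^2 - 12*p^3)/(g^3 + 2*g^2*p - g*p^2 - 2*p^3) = (-g^2 - g*p + 12*p^2)/(-g^2 - g*p + 2*p^2)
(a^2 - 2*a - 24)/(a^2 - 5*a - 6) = (a + 4)/(a + 1)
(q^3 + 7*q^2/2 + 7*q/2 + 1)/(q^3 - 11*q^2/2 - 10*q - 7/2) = (q + 2)/(q - 7)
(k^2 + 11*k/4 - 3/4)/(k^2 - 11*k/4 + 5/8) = 2*(k + 3)/(2*k - 5)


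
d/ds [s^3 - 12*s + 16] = 3*s^2 - 12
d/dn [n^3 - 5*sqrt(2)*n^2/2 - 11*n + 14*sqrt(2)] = 3*n^2 - 5*sqrt(2)*n - 11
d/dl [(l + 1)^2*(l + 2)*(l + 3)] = 4*l^3 + 21*l^2 + 34*l + 17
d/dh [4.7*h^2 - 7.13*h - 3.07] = 9.4*h - 7.13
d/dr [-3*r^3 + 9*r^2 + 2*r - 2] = -9*r^2 + 18*r + 2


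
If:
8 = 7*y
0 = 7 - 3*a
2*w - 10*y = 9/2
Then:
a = 7/3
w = 223/28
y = 8/7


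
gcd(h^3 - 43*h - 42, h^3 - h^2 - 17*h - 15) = h + 1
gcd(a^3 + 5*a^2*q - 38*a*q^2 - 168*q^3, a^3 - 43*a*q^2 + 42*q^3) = -a^2 - a*q + 42*q^2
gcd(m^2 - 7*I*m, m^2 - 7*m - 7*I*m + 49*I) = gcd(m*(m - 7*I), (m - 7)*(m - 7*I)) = m - 7*I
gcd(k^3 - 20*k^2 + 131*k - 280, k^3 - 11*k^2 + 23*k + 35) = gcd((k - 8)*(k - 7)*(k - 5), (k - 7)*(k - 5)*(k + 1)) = k^2 - 12*k + 35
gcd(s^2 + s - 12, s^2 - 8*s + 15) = s - 3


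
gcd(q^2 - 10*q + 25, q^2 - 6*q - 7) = 1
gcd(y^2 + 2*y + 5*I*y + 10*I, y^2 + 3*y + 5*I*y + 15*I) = y + 5*I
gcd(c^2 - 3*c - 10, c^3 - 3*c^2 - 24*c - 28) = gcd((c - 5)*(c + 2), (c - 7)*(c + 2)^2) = c + 2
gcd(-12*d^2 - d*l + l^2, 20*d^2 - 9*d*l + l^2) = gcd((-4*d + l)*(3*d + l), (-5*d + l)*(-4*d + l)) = 4*d - l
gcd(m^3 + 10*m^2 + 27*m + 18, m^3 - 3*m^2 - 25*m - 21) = m^2 + 4*m + 3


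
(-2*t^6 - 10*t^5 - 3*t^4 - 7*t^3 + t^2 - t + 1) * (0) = 0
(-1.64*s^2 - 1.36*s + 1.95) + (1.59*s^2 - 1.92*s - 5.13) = -0.0499999999999998*s^2 - 3.28*s - 3.18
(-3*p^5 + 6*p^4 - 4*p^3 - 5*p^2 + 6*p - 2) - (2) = -3*p^5 + 6*p^4 - 4*p^3 - 5*p^2 + 6*p - 4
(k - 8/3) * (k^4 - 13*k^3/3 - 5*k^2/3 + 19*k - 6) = k^5 - 7*k^4 + 89*k^3/9 + 211*k^2/9 - 170*k/3 + 16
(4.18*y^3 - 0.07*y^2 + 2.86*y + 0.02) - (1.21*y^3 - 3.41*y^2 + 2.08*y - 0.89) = 2.97*y^3 + 3.34*y^2 + 0.78*y + 0.91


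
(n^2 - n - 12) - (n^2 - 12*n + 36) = 11*n - 48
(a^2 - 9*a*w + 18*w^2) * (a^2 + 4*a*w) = a^4 - 5*a^3*w - 18*a^2*w^2 + 72*a*w^3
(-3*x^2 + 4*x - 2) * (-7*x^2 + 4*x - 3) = 21*x^4 - 40*x^3 + 39*x^2 - 20*x + 6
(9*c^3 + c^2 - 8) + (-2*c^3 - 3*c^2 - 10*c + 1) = 7*c^3 - 2*c^2 - 10*c - 7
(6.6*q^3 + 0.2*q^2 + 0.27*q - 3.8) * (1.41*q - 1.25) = 9.306*q^4 - 7.968*q^3 + 0.1307*q^2 - 5.6955*q + 4.75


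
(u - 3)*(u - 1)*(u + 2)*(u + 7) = u^4 + 5*u^3 - 19*u^2 - 29*u + 42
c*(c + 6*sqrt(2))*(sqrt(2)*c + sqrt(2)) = sqrt(2)*c^3 + sqrt(2)*c^2 + 12*c^2 + 12*c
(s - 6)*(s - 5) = s^2 - 11*s + 30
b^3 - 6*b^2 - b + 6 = (b - 6)*(b - 1)*(b + 1)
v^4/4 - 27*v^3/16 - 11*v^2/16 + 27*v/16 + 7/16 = (v/4 + 1/4)*(v - 7)*(v - 1)*(v + 1/4)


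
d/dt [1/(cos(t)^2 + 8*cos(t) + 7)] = 2*(cos(t) + 4)*sin(t)/(cos(t)^2 + 8*cos(t) + 7)^2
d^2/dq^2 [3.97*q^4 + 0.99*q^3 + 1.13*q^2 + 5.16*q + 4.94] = 47.64*q^2 + 5.94*q + 2.26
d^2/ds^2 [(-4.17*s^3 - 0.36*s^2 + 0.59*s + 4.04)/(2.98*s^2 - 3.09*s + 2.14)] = (-5.6843418860808e-14*s^5 + 5.6843418860808e-14*s^4 - 22.5963379999999*s^3 + 394.4829*s^2 - 360.363648*s + 30.126428)/(26.463592*s^6 - 82.321308*s^5 + 142.372182*s^4 - 147.736917*s^3 + 102.240426*s^2 - 42.452892*s + 9.800344)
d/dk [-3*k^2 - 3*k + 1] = -6*k - 3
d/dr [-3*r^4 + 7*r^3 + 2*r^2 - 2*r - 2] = -12*r^3 + 21*r^2 + 4*r - 2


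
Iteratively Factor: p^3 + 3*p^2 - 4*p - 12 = (p - 2)*(p^2 + 5*p + 6) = (p - 2)*(p + 3)*(p + 2)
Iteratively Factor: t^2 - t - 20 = (t - 5)*(t + 4)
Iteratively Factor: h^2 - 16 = (h - 4)*(h + 4)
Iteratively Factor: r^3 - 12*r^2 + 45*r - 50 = (r - 5)*(r^2 - 7*r + 10) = (r - 5)^2*(r - 2)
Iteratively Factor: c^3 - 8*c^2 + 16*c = (c - 4)*(c^2 - 4*c) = (c - 4)^2*(c)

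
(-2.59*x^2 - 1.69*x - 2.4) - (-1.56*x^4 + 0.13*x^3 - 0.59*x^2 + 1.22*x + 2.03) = 1.56*x^4 - 0.13*x^3 - 2.0*x^2 - 2.91*x - 4.43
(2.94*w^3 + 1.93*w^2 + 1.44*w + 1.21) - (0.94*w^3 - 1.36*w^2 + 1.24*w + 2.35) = 2.0*w^3 + 3.29*w^2 + 0.2*w - 1.14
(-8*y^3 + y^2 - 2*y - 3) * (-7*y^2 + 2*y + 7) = 56*y^5 - 23*y^4 - 40*y^3 + 24*y^2 - 20*y - 21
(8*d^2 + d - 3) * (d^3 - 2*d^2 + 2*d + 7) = 8*d^5 - 15*d^4 + 11*d^3 + 64*d^2 + d - 21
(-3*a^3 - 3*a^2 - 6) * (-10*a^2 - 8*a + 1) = 30*a^5 + 54*a^4 + 21*a^3 + 57*a^2 + 48*a - 6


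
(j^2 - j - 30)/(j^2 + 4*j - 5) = (j - 6)/(j - 1)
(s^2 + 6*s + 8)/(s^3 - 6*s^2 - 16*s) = (s + 4)/(s*(s - 8))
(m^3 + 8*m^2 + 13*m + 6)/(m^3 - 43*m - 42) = (m + 1)/(m - 7)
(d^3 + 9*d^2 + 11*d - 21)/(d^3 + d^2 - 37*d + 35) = (d + 3)/(d - 5)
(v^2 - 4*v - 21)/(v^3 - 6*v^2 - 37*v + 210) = (v + 3)/(v^2 + v - 30)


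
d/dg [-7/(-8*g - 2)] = -14/(4*g + 1)^2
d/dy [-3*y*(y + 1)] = -6*y - 3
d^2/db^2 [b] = 0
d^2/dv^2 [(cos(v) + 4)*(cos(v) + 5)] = -9*cos(v) - 2*cos(2*v)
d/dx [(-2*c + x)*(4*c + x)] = 2*c + 2*x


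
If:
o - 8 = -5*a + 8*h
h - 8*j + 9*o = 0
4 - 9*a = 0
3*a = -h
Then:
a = 4/9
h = -4/3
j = -17/3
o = -44/9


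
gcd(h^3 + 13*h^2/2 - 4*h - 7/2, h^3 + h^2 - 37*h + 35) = h^2 + 6*h - 7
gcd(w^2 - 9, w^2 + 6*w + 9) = w + 3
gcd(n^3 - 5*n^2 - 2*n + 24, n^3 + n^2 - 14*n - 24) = n^2 - 2*n - 8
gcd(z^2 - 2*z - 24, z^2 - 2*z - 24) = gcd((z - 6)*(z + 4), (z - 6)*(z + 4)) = z^2 - 2*z - 24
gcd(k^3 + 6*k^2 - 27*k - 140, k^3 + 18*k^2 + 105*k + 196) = k^2 + 11*k + 28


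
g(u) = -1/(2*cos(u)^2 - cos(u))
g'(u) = -(4*sin(u)*cos(u) - sin(u))/(2*cos(u)^2 - cos(u))^2 = (sin(u)/cos(u)^2 - 4*tan(u))/(2*cos(u) - 1)^2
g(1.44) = 10.37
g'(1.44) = 51.03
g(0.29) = -1.14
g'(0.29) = -1.05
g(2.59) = -0.43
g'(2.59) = 0.44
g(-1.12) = 17.84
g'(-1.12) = 212.84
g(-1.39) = 8.68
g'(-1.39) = -20.83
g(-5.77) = -1.55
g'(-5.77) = -2.92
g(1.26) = 8.42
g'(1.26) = -15.07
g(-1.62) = -18.51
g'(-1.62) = -409.57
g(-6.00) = -1.13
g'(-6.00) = -1.02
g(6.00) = -1.13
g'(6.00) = 1.02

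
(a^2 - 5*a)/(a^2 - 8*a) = (a - 5)/(a - 8)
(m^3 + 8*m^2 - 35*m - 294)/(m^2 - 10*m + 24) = (m^2 + 14*m + 49)/(m - 4)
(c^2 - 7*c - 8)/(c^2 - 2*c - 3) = (c - 8)/(c - 3)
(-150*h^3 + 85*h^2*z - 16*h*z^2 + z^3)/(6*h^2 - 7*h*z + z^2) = (25*h^2 - 10*h*z + z^2)/(-h + z)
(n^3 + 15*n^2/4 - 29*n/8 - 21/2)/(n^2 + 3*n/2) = n + 9/4 - 7/n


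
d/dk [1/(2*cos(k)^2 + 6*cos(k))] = (2*cos(k) + 3)*sin(k)/(2*(cos(k) + 3)^2*cos(k)^2)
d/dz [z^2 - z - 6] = 2*z - 1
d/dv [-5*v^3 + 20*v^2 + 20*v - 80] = -15*v^2 + 40*v + 20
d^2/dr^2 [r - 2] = 0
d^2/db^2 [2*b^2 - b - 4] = 4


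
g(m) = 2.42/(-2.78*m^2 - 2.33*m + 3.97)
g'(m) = 2.42*(5.56*m + 2.33)/(-2.78*m^2 - 2.33*m + 3.97)^2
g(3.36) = -0.07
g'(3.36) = 0.04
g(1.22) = -0.80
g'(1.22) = 2.43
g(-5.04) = -0.04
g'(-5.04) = -0.02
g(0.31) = 0.81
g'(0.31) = 1.10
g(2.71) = -0.11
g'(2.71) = 0.08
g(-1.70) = -23.45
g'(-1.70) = -1618.30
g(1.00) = -2.12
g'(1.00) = 14.69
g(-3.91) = -0.08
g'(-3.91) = -0.05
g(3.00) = -0.09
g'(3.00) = 0.06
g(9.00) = -0.01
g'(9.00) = 0.00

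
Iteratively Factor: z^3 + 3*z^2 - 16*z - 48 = (z + 4)*(z^2 - z - 12) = (z + 3)*(z + 4)*(z - 4)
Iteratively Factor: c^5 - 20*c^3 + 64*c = (c - 4)*(c^4 + 4*c^3 - 4*c^2 - 16*c) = (c - 4)*(c + 4)*(c^3 - 4*c) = (c - 4)*(c - 2)*(c + 4)*(c^2 + 2*c) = (c - 4)*(c - 2)*(c + 2)*(c + 4)*(c)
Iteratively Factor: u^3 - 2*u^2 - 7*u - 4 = (u - 4)*(u^2 + 2*u + 1) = (u - 4)*(u + 1)*(u + 1)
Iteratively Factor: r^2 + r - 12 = (r - 3)*(r + 4)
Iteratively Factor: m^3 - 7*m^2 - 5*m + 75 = (m + 3)*(m^2 - 10*m + 25) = (m - 5)*(m + 3)*(m - 5)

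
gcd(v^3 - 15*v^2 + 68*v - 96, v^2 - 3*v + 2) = 1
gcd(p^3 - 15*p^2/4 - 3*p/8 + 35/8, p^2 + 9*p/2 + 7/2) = p + 1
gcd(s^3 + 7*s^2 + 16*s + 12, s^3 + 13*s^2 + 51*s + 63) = s + 3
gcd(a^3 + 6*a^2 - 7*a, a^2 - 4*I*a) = a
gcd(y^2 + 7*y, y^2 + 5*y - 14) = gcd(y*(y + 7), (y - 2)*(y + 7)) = y + 7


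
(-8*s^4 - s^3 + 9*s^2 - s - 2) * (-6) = 48*s^4 + 6*s^3 - 54*s^2 + 6*s + 12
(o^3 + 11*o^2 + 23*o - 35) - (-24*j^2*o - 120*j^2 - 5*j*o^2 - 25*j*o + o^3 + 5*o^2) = 24*j^2*o + 120*j^2 + 5*j*o^2 + 25*j*o + 6*o^2 + 23*o - 35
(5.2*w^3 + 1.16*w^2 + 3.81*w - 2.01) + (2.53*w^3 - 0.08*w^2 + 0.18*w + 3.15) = 7.73*w^3 + 1.08*w^2 + 3.99*w + 1.14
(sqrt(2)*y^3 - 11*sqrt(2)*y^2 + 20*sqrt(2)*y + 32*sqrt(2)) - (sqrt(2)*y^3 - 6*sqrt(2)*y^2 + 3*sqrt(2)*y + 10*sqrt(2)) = -5*sqrt(2)*y^2 + 17*sqrt(2)*y + 22*sqrt(2)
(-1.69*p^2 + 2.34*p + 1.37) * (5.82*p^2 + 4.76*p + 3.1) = -9.8358*p^4 + 5.5744*p^3 + 13.8728*p^2 + 13.7752*p + 4.247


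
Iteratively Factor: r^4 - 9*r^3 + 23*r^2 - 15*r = (r - 5)*(r^3 - 4*r^2 + 3*r) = r*(r - 5)*(r^2 - 4*r + 3) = r*(r - 5)*(r - 1)*(r - 3)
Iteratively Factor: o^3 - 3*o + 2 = (o + 2)*(o^2 - 2*o + 1) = (o - 1)*(o + 2)*(o - 1)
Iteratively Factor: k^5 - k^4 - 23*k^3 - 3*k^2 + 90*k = (k + 3)*(k^4 - 4*k^3 - 11*k^2 + 30*k) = (k - 2)*(k + 3)*(k^3 - 2*k^2 - 15*k) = k*(k - 2)*(k + 3)*(k^2 - 2*k - 15) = k*(k - 5)*(k - 2)*(k + 3)*(k + 3)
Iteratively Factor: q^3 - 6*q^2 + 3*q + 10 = (q + 1)*(q^2 - 7*q + 10) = (q - 5)*(q + 1)*(q - 2)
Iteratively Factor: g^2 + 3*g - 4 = (g + 4)*(g - 1)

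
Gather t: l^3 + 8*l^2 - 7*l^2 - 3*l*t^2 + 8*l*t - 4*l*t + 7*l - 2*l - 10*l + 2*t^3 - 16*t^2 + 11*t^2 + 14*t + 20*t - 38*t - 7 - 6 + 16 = l^3 + l^2 - 5*l + 2*t^3 + t^2*(-3*l - 5) + t*(4*l - 4) + 3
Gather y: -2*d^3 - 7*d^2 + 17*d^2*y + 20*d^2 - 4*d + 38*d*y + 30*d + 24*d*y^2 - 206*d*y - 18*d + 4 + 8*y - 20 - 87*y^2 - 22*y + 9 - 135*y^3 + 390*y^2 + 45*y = -2*d^3 + 13*d^2 + 8*d - 135*y^3 + y^2*(24*d + 303) + y*(17*d^2 - 168*d + 31) - 7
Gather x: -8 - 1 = -9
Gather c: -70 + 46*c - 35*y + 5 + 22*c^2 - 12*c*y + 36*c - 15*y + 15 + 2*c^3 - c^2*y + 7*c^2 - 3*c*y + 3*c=2*c^3 + c^2*(29 - y) + c*(85 - 15*y) - 50*y - 50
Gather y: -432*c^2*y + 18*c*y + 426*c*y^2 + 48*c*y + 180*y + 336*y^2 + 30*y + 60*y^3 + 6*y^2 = 60*y^3 + y^2*(426*c + 342) + y*(-432*c^2 + 66*c + 210)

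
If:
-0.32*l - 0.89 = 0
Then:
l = -2.78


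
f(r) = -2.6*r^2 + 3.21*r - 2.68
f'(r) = 3.21 - 5.2*r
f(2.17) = -7.96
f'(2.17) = -8.07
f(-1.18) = -10.09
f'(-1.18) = 9.35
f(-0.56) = -5.29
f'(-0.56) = 6.12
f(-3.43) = -44.28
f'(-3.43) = 21.05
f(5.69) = -68.59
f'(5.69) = -26.38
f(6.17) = -81.85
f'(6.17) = -28.87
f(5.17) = -55.58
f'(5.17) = -23.67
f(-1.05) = -8.92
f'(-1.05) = 8.67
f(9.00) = -184.39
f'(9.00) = -43.59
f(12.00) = -338.56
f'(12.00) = -59.19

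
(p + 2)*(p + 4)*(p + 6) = p^3 + 12*p^2 + 44*p + 48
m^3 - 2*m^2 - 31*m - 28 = (m - 7)*(m + 1)*(m + 4)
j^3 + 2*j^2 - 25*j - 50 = (j - 5)*(j + 2)*(j + 5)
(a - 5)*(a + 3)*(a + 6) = a^3 + 4*a^2 - 27*a - 90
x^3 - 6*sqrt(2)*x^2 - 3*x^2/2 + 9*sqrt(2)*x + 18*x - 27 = (x - 3/2)*(x - 3*sqrt(2))^2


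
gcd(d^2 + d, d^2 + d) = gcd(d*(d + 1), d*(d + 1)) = d^2 + d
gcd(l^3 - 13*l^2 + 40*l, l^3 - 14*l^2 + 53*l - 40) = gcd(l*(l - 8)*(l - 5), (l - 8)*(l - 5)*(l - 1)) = l^2 - 13*l + 40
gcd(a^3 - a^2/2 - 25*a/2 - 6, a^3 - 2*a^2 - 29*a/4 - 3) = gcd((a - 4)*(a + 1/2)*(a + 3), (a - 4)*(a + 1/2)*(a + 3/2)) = a^2 - 7*a/2 - 2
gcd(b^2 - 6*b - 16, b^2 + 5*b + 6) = b + 2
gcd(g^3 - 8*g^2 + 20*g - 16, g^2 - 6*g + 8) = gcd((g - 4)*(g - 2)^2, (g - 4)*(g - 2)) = g^2 - 6*g + 8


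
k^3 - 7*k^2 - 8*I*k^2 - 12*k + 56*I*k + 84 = (k - 7)*(k - 6*I)*(k - 2*I)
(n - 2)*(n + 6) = n^2 + 4*n - 12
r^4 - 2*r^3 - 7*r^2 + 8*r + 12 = (r - 3)*(r - 2)*(r + 1)*(r + 2)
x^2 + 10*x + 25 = (x + 5)^2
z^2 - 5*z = z*(z - 5)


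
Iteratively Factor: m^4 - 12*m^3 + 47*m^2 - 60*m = (m)*(m^3 - 12*m^2 + 47*m - 60) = m*(m - 3)*(m^2 - 9*m + 20) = m*(m - 5)*(m - 3)*(m - 4)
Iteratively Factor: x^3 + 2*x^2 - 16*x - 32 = (x - 4)*(x^2 + 6*x + 8) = (x - 4)*(x + 2)*(x + 4)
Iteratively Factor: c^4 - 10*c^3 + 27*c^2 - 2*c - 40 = (c - 5)*(c^3 - 5*c^2 + 2*c + 8) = (c - 5)*(c - 2)*(c^2 - 3*c - 4) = (c - 5)*(c - 4)*(c - 2)*(c + 1)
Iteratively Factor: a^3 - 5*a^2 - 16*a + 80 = (a - 5)*(a^2 - 16) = (a - 5)*(a - 4)*(a + 4)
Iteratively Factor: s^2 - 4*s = (s)*(s - 4)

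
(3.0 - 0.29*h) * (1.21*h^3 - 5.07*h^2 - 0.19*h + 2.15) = -0.3509*h^4 + 5.1003*h^3 - 15.1549*h^2 - 1.1935*h + 6.45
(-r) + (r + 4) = 4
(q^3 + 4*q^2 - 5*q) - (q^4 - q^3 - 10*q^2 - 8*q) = -q^4 + 2*q^3 + 14*q^2 + 3*q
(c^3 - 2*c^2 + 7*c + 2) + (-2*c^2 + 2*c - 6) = c^3 - 4*c^2 + 9*c - 4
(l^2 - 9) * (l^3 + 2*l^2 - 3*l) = l^5 + 2*l^4 - 12*l^3 - 18*l^2 + 27*l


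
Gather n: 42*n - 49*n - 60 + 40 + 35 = 15 - 7*n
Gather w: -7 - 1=-8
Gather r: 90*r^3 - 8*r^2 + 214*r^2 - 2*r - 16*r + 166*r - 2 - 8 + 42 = 90*r^3 + 206*r^2 + 148*r + 32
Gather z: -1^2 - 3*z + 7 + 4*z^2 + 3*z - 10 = 4*z^2 - 4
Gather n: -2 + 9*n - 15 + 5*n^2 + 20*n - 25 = 5*n^2 + 29*n - 42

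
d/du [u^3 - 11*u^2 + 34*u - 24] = 3*u^2 - 22*u + 34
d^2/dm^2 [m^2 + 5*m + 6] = 2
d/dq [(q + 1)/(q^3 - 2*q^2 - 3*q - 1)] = (q^3 - 2*q^2 - 3*q + (q + 1)*(-3*q^2 + 4*q + 3) - 1)/(-q^3 + 2*q^2 + 3*q + 1)^2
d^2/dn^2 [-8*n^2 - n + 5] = -16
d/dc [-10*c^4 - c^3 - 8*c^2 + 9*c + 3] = -40*c^3 - 3*c^2 - 16*c + 9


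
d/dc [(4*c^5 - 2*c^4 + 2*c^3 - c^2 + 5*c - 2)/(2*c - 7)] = (32*c^5 - 152*c^4 + 64*c^3 - 44*c^2 + 14*c - 31)/(4*c^2 - 28*c + 49)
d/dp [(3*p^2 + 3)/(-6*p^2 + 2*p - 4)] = 3*(p^2 + 2*p - 1)/(2*(9*p^4 - 6*p^3 + 13*p^2 - 4*p + 4))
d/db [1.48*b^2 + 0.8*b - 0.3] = 2.96*b + 0.8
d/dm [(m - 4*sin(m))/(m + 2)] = (-m + (1 - 4*cos(m))*(m + 2) + 4*sin(m))/(m + 2)^2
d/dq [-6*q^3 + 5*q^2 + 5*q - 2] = -18*q^2 + 10*q + 5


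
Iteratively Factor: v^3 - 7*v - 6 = (v + 2)*(v^2 - 2*v - 3) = (v - 3)*(v + 2)*(v + 1)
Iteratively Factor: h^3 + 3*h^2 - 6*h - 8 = (h + 4)*(h^2 - h - 2) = (h + 1)*(h + 4)*(h - 2)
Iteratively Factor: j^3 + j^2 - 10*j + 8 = (j + 4)*(j^2 - 3*j + 2) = (j - 2)*(j + 4)*(j - 1)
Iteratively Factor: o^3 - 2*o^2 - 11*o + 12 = (o + 3)*(o^2 - 5*o + 4) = (o - 4)*(o + 3)*(o - 1)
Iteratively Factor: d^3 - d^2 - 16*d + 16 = (d - 4)*(d^2 + 3*d - 4) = (d - 4)*(d - 1)*(d + 4)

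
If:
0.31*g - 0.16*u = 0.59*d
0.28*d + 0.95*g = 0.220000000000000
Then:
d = 0.105360729182759 - 0.234821566507029*u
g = 0.0692105669704928*u + 0.200525258767187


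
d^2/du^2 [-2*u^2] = -4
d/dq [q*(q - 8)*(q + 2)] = 3*q^2 - 12*q - 16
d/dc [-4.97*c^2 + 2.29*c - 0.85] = 2.29 - 9.94*c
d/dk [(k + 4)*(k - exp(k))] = k + (1 - exp(k))*(k + 4) - exp(k)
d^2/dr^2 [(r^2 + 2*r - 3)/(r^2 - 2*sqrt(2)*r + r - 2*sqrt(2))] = 2*((2*r - 2*sqrt(2) + 1)^2*(r^2 + 2*r - 3) + (-r^2 - 2*r - 2*(r + 1)*(2*r - 2*sqrt(2) + 1) + 3)*(r^2 - 2*sqrt(2)*r + r - 2*sqrt(2)) + (r^2 - 2*sqrt(2)*r + r - 2*sqrt(2))^2)/(r^2 - 2*sqrt(2)*r + r - 2*sqrt(2))^3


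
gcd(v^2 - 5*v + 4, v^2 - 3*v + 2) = v - 1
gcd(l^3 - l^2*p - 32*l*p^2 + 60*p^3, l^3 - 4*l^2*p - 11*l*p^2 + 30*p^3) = l^2 - 7*l*p + 10*p^2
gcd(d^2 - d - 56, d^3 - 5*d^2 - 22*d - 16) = d - 8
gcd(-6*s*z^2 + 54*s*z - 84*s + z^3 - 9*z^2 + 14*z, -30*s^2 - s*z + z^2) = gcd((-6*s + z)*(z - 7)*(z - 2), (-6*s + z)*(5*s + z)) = -6*s + z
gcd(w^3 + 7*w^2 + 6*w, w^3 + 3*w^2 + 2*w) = w^2 + w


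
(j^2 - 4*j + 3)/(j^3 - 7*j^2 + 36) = (j - 1)/(j^2 - 4*j - 12)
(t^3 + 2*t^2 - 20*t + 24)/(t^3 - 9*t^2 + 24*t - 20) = (t + 6)/(t - 5)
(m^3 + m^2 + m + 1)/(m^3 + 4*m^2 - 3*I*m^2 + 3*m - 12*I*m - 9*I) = (m^2 + 1)/(m^2 + 3*m*(1 - I) - 9*I)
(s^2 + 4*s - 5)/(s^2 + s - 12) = (s^2 + 4*s - 5)/(s^2 + s - 12)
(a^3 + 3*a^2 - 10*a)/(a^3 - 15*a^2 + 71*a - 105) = a*(a^2 + 3*a - 10)/(a^3 - 15*a^2 + 71*a - 105)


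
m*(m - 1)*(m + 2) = m^3 + m^2 - 2*m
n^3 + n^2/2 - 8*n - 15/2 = (n - 3)*(n + 1)*(n + 5/2)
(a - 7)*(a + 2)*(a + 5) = a^3 - 39*a - 70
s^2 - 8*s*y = s*(s - 8*y)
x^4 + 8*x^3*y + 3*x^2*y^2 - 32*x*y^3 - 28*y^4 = (x - 2*y)*(x + y)*(x + 2*y)*(x + 7*y)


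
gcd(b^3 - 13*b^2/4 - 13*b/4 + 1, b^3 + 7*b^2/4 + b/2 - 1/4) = b^2 + 3*b/4 - 1/4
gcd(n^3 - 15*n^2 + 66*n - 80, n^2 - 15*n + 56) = n - 8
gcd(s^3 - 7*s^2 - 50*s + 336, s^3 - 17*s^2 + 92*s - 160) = s - 8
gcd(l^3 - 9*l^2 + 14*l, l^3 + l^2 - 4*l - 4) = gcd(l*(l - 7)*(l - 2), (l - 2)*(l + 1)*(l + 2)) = l - 2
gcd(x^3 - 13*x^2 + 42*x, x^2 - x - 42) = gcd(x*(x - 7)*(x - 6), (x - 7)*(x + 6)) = x - 7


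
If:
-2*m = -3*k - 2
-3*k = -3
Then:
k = 1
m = 5/2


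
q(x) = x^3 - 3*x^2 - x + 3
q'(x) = 3*x^2 - 6*x - 1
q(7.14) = 206.92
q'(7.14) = 109.10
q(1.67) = -2.38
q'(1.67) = -2.65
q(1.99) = -2.99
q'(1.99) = -1.06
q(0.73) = 1.06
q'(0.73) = -3.78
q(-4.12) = -113.74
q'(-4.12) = 74.64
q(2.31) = -2.99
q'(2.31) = 1.15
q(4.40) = 25.70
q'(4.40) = 30.68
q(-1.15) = -1.34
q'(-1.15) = 9.87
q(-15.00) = -4032.00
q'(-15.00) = 764.00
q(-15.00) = -4032.00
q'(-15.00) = 764.00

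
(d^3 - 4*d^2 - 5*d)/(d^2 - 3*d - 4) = d*(d - 5)/(d - 4)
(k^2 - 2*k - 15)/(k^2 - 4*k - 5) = (k + 3)/(k + 1)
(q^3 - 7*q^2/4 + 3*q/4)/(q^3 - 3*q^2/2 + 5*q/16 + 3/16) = 4*q/(4*q + 1)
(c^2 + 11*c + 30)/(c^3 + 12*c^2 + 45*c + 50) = (c + 6)/(c^2 + 7*c + 10)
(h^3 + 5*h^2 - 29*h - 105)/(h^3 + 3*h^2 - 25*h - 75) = (h + 7)/(h + 5)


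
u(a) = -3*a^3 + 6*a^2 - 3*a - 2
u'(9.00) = -624.00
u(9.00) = -1730.00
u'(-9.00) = -840.00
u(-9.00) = 2698.00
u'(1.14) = -1.02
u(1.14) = -2.07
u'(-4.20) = -212.16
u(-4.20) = 338.70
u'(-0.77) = -17.58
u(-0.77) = 5.24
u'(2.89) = -43.49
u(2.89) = -32.97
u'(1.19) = -1.46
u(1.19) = -2.13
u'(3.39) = -65.75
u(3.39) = -60.09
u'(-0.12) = -4.57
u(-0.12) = -1.55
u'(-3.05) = -123.32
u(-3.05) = 148.08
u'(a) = -9*a^2 + 12*a - 3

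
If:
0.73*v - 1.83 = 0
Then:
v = 2.51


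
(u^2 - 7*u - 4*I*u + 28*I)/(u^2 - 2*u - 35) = (u - 4*I)/(u + 5)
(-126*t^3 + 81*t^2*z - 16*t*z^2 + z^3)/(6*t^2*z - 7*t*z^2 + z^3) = (21*t^2 - 10*t*z + z^2)/(z*(-t + z))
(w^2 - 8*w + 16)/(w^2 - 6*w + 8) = (w - 4)/(w - 2)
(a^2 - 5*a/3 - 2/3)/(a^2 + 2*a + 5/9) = 3*(a - 2)/(3*a + 5)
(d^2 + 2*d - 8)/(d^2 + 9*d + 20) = (d - 2)/(d + 5)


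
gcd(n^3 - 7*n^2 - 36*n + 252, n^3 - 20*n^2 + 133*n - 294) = n^2 - 13*n + 42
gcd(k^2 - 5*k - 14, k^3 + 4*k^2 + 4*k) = k + 2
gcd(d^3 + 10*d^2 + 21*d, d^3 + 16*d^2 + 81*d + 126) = d^2 + 10*d + 21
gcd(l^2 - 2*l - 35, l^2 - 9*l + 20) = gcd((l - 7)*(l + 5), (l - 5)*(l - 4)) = 1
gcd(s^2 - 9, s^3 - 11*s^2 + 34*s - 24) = 1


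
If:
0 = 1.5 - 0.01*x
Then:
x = 150.00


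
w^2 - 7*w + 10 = (w - 5)*(w - 2)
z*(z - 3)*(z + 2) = z^3 - z^2 - 6*z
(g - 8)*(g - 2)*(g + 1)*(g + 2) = g^4 - 7*g^3 - 12*g^2 + 28*g + 32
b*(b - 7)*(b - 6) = b^3 - 13*b^2 + 42*b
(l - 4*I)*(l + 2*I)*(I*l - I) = I*l^3 + 2*l^2 - I*l^2 - 2*l + 8*I*l - 8*I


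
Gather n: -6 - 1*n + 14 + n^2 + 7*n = n^2 + 6*n + 8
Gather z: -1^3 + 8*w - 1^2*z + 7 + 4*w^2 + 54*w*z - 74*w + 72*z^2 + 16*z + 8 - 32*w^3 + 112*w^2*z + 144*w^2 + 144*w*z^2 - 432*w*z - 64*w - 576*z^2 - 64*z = -32*w^3 + 148*w^2 - 130*w + z^2*(144*w - 504) + z*(112*w^2 - 378*w - 49) + 14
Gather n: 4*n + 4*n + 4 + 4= 8*n + 8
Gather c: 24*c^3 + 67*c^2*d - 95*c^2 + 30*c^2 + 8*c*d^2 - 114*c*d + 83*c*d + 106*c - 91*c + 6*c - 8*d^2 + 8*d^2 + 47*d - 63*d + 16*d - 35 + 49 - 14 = 24*c^3 + c^2*(67*d - 65) + c*(8*d^2 - 31*d + 21)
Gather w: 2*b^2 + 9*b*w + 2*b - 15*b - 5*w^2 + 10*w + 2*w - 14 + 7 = 2*b^2 - 13*b - 5*w^2 + w*(9*b + 12) - 7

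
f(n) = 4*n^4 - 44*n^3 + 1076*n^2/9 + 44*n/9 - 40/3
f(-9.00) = 67946.67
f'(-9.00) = -24503.11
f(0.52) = 15.64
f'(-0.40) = -112.90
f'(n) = 16*n^3 - 132*n^2 + 2152*n/9 + 44/9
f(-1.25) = 263.06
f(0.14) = -10.42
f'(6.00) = 143.56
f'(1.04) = 128.79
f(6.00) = 0.00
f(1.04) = 76.25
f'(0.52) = 95.78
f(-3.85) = 5129.71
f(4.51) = 59.08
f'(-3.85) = -3785.32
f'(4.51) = -133.87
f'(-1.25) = -531.50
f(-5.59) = 15286.78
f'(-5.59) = -8251.32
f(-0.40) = 6.76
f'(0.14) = 35.82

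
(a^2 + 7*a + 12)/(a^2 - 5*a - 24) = (a + 4)/(a - 8)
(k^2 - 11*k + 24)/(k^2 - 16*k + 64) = (k - 3)/(k - 8)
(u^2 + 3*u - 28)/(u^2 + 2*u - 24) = (u + 7)/(u + 6)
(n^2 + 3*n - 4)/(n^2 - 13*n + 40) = (n^2 + 3*n - 4)/(n^2 - 13*n + 40)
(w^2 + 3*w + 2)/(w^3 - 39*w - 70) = (w + 1)/(w^2 - 2*w - 35)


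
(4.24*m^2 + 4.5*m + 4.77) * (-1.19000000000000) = -5.0456*m^2 - 5.355*m - 5.6763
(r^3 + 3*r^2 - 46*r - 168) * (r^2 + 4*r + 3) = r^5 + 7*r^4 - 31*r^3 - 343*r^2 - 810*r - 504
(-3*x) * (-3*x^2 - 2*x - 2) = 9*x^3 + 6*x^2 + 6*x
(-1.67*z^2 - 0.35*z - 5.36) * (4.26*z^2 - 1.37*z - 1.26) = -7.1142*z^4 + 0.7969*z^3 - 20.2499*z^2 + 7.7842*z + 6.7536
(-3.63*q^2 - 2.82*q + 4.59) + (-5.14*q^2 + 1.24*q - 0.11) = -8.77*q^2 - 1.58*q + 4.48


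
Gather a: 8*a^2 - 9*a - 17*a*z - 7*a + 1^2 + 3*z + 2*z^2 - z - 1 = 8*a^2 + a*(-17*z - 16) + 2*z^2 + 2*z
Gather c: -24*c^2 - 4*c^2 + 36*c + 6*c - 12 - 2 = -28*c^2 + 42*c - 14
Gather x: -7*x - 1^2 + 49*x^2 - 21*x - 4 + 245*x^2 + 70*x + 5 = 294*x^2 + 42*x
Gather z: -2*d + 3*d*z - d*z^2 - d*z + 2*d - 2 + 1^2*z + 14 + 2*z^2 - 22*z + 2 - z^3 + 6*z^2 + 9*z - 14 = -z^3 + z^2*(8 - d) + z*(2*d - 12)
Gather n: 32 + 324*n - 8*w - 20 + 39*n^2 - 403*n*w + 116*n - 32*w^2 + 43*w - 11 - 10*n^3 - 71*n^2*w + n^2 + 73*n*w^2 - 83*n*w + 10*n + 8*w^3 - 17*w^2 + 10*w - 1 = -10*n^3 + n^2*(40 - 71*w) + n*(73*w^2 - 486*w + 450) + 8*w^3 - 49*w^2 + 45*w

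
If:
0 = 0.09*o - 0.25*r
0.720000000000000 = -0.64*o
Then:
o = -1.12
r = -0.40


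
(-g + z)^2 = g^2 - 2*g*z + z^2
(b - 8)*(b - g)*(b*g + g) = b^3*g - b^2*g^2 - 7*b^2*g + 7*b*g^2 - 8*b*g + 8*g^2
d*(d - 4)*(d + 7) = d^3 + 3*d^2 - 28*d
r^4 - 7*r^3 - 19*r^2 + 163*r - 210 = (r - 7)*(r - 3)*(r - 2)*(r + 5)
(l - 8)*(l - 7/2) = l^2 - 23*l/2 + 28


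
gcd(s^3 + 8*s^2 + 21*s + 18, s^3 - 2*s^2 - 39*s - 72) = s^2 + 6*s + 9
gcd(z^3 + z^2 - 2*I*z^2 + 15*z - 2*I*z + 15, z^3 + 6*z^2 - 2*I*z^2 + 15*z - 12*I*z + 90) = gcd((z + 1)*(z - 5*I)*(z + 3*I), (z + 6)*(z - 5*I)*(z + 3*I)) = z^2 - 2*I*z + 15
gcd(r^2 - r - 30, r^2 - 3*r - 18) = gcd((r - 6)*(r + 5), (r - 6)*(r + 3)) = r - 6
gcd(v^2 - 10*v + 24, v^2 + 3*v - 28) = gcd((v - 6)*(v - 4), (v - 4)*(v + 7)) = v - 4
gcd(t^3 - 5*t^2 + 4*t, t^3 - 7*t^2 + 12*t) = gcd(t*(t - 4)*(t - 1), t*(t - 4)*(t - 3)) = t^2 - 4*t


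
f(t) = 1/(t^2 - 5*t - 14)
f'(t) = (5 - 2*t)/(t^2 - 5*t - 14)^2 = (5 - 2*t)/(-t^2 + 5*t + 14)^2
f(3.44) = -0.05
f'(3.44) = -0.01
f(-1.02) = -0.13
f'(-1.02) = 0.11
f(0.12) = -0.07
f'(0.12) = 0.02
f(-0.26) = -0.08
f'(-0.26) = 0.03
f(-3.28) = 0.08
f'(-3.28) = 0.07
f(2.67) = -0.05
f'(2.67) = -0.00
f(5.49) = -0.09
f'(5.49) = -0.05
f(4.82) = -0.07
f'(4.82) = -0.02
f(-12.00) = 0.01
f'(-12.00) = 0.00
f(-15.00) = 0.00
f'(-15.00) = 0.00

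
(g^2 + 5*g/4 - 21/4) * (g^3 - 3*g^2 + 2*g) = g^5 - 7*g^4/4 - 7*g^3 + 73*g^2/4 - 21*g/2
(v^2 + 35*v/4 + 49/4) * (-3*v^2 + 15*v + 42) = -3*v^4 - 45*v^3/4 + 273*v^2/2 + 2205*v/4 + 1029/2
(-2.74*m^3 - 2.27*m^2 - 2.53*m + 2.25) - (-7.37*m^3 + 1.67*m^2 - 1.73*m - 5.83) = 4.63*m^3 - 3.94*m^2 - 0.8*m + 8.08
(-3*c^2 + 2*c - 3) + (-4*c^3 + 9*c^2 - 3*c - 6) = -4*c^3 + 6*c^2 - c - 9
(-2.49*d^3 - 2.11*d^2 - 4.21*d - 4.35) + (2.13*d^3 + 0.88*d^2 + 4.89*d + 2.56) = -0.36*d^3 - 1.23*d^2 + 0.68*d - 1.79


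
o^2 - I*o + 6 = (o - 3*I)*(o + 2*I)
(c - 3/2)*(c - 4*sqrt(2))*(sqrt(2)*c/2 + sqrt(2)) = sqrt(2)*c^3/2 - 4*c^2 + sqrt(2)*c^2/4 - 3*sqrt(2)*c/2 - 2*c + 12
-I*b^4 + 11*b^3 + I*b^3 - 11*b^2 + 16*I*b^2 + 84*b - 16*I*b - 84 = (b - 2*I)*(b + 6*I)*(b + 7*I)*(-I*b + I)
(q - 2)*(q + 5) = q^2 + 3*q - 10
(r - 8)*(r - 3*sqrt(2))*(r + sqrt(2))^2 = r^4 - 8*r^3 - sqrt(2)*r^3 - 10*r^2 + 8*sqrt(2)*r^2 - 6*sqrt(2)*r + 80*r + 48*sqrt(2)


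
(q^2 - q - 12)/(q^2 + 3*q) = (q - 4)/q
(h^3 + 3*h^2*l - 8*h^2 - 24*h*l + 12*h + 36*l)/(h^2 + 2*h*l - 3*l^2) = (h^2 - 8*h + 12)/(h - l)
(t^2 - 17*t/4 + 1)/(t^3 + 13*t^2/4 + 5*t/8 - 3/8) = 2*(t - 4)/(2*t^2 + 7*t + 3)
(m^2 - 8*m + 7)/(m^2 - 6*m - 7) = (m - 1)/(m + 1)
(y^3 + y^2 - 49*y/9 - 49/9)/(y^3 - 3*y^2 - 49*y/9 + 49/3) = (y + 1)/(y - 3)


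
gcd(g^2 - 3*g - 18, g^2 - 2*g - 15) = g + 3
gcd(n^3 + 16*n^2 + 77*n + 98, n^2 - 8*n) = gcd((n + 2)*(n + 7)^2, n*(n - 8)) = 1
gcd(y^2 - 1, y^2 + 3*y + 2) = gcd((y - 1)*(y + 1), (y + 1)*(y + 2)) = y + 1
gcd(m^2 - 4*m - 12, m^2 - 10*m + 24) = m - 6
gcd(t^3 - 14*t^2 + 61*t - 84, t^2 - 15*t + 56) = t - 7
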